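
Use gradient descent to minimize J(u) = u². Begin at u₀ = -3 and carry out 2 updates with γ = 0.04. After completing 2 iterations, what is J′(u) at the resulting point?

-5.0784

J′(u) = 2u
u₁ = -3 − 0.04·(-6) = -2.76
u₂ = -2.76 − 0.04·(-5.52) = -2.5392
J′(u) at (-2.5392) = -5.0784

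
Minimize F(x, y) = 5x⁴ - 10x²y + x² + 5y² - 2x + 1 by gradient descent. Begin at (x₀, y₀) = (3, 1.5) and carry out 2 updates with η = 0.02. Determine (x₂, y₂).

(76.8094848, 9.79328)

∇F = (20x³ - 20xy + 2x - 2, -10x² + 10y)
(x₁, y₁) = (3, 1.5) − 0.02·(454, -75) = (-6.08, 3)
(x₂, y₂) = (-6.08, 3) − 0.02·(-4144.47424, -339.664) = (76.8094848, 9.79328)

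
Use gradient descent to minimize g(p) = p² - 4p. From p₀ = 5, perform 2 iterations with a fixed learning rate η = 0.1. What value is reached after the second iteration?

g′(p) = 2p - 4
p₁ = 5 − 0.1·6 = 4.4
p₂ = 4.4 − 0.1·4.8 = 3.92

3.92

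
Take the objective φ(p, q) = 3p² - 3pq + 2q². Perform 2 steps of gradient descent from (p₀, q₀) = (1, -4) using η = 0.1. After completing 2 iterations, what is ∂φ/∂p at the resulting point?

∇φ = (6p - 3q, -3p + 4q)
Step 1: at (1, -4), ∇φ = (18, -19) → (1, -4) − 0.1·(18, -19) = (-0.8, -2.1)
Step 2: at (-0.8, -2.1), ∇φ = (1.5, -6) → (-0.8, -2.1) − 0.1·(1.5, -6) = (-0.95, -1.5)
∂φ/∂p at (-0.95, -1.5) = -1.2

-1.2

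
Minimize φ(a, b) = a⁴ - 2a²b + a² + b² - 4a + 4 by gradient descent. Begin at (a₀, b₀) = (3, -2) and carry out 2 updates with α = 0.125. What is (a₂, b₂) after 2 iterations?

∇φ = (4a³ - 4ab + 2a - 4, -2a² + 2b)
(a₁, b₁) = (3, -2) − 0.125·(134, -22) = (-13.75, 0.75)
(a₂, b₂) = (-13.75, 0.75) − 0.125·(-10388.6875, -376.625) = (1284.8359375, 47.828125)

(1284.8359375, 47.828125)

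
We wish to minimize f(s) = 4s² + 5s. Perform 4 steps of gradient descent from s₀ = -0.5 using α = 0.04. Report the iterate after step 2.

f′(s) = 8s + 5
Step 1: f′(-0.5) = 1; s₁ = -0.5 − 0.04·1 = -0.54
Step 2: f′(-0.54) = 0.68; s₂ = -0.54 − 0.04·0.68 = -0.5672

-0.5672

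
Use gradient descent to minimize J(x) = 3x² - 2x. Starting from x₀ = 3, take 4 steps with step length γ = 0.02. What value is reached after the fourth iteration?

J′(x) = 6x - 2
Step 1: J′(3) = 16; x₁ = 3 − 0.02·16 = 2.68
Step 2: J′(2.68) = 14.08; x₂ = 2.68 − 0.02·14.08 = 2.3984
Step 3: J′(2.3984) = 12.3904; x₃ = 2.3984 − 0.02·12.3904 = 2.150592
Step 4: J′(2.150592) = 10.903552; x₄ = 2.150592 − 0.02·10.903552 = 1.93252096

1.93252096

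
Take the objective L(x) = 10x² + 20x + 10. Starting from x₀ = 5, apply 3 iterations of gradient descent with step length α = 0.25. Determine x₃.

L′(x) = 20x + 20
x₁ = 5 − 0.25·120 = -25
x₂ = -25 − 0.25·(-480) = 95
x₃ = 95 − 0.25·1920 = -385

-385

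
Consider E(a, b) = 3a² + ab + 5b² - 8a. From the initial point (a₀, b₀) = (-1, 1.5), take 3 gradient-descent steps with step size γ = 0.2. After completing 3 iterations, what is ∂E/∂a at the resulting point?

∇E = (6a + b - 8, a + 10b)
(a₁, b₁) = (-1, 1.5) − 0.2·(-12.5, 14) = (1.5, -1.3)
(a₂, b₂) = (1.5, -1.3) − 0.2·(-0.3, -11.5) = (1.56, 1)
(a₃, b₃) = (1.56, 1) − 0.2·(2.36, 11.56) = (1.088, -1.312)
∂E/∂a at (1.088, -1.312) = -2.784

-2.784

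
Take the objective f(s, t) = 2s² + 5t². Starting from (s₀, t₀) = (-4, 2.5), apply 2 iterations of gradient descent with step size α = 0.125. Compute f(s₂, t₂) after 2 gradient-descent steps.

2.1220703125

∇f = (4s, 10t)
(s₁, t₁) = (-4, 2.5) − 0.125·(-16, 25) = (-2, -0.625)
(s₂, t₂) = (-2, -0.625) − 0.125·(-8, -6.25) = (-1, 0.15625)
f(-1, 0.15625) = 2.1220703125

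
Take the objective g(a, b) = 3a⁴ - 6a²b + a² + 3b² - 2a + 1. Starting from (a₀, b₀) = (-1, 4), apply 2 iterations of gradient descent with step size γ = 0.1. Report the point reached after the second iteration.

∇g = (12a³ - 12ab + 2a - 2, -6a² + 6b)
Step 1: at (-1, 4), ∇g = (32, 18) → (-1, 4) − 0.1·(32, 18) = (-4.2, 2.2)
Step 2: at (-4.2, 2.2), ∇g = (-788.576, -92.64) → (-4.2, 2.2) − 0.1·(-788.576, -92.64) = (74.6576, 11.464)

(74.6576, 11.464)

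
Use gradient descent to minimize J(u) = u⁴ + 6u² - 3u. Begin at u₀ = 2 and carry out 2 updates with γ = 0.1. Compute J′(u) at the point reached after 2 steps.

14605.304099520768

J′(u) = 4u³ + 12u - 3
Step 1: J′(2) = 53; u₁ = 2 − 0.1·53 = -3.3
Step 2: J′(-3.3) = -186.348; u₂ = -3.3 − 0.1·(-186.348) = 15.3348
J′(u) at (15.3348) = 14605.304099520768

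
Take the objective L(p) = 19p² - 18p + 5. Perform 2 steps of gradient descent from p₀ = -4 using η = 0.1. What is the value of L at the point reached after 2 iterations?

L′(p) = 38p - 18
Step 1: L′(-4) = -170; p₁ = -4 − 0.1·(-170) = 13
Step 2: L′(13) = 476; p₂ = 13 − 0.1·476 = -34.6
L(-34.6) = 23373.84

23373.84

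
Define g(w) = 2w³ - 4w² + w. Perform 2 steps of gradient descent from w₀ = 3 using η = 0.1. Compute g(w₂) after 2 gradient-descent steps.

-0.659971312

g′(w) = 6w² - 8w + 1
Step 1: g′(3) = 31; w₁ = 3 − 0.1·31 = -0.1
Step 2: g′(-0.1) = 1.86; w₂ = -0.1 − 0.1·1.86 = -0.286
g(-0.286) = -0.659971312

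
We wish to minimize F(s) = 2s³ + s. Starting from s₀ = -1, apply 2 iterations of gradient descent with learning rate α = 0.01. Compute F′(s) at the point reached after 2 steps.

8.916987433816

F′(s) = 6s² + 1
s₁ = -1 − 0.01·7 = -1.07
s₂ = -1.07 − 0.01·7.8694 = -1.148694
F′(s) at (-1.148694) = 8.916987433816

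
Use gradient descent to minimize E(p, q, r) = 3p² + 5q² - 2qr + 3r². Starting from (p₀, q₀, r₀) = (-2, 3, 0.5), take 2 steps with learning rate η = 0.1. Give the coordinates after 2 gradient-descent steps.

(-0.32, 0.16, 0.34)

∇E = (6p, 10q - 2r, -2q + 6r)
Step 1: at (-2, 3, 0.5), ∇E = (-12, 29, -3) → (-2, 3, 0.5) − 0.1·(-12, 29, -3) = (-0.8, 0.1, 0.8)
Step 2: at (-0.8, 0.1, 0.8), ∇E = (-4.8, -0.6, 4.6) → (-0.8, 0.1, 0.8) − 0.1·(-4.8, -0.6, 4.6) = (-0.32, 0.16, 0.34)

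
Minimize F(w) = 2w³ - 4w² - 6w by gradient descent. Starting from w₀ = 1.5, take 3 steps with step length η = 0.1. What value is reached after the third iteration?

1.88525265

F′(w) = 6w² - 8w - 6
w₁ = 1.5 − 0.1·(-4.5) = 1.95
w₂ = 1.95 − 0.1·1.215 = 1.8285
w₃ = 1.8285 − 0.1·(-0.5675265) = 1.88525265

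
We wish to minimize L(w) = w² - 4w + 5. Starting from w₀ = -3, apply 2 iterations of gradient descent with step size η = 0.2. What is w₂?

L′(w) = 2w - 4
w₁ = -3 − 0.2·(-10) = -1
w₂ = -1 − 0.2·(-6) = 0.2

0.2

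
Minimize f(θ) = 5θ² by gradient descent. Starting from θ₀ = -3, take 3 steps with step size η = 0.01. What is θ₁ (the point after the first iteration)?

f′(θ) = 10θ
θ₁ = -3 − 0.01·(-30) = -2.7

-2.7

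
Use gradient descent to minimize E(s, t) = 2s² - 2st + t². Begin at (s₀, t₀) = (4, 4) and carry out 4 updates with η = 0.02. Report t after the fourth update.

3.96459008

∇E = (4s - 2t, -2s + 2t)
(s₁, t₁) = (4, 4) − 0.02·(8, 0) = (3.84, 4)
(s₂, t₂) = (3.84, 4) − 0.02·(7.36, 0.32) = (3.6928, 3.9936)
(s₃, t₃) = (3.6928, 3.9936) − 0.02·(6.784, 0.6016) = (3.55712, 3.981568)
(s₄, t₄) = (3.55712, 3.981568) − 0.02·(6.265344, 0.848896) = (3.43181312, 3.96459008)
t = 3.96459008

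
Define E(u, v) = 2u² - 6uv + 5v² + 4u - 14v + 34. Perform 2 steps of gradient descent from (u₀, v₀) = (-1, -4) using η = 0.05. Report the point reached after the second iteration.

(-2.44, -0.76)

∇E = (4u - 6v + 4, -6u + 10v - 14)
Step 1: at (-1, -4), ∇E = (24, -48) → (-1, -4) − 0.05·(24, -48) = (-2.2, -1.6)
Step 2: at (-2.2, -1.6), ∇E = (4.8, -16.8) → (-2.2, -1.6) − 0.05·(4.8, -16.8) = (-2.44, -0.76)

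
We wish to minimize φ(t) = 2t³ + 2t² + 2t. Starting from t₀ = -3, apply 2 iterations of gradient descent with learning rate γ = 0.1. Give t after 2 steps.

φ′(t) = 6t² + 4t + 2
t₁ = -3 − 0.1·44 = -7.4
t₂ = -7.4 − 0.1·300.96 = -37.496

-37.496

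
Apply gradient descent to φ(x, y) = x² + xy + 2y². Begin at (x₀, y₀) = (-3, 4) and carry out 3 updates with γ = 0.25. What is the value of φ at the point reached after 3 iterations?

∇φ = (2x + y, x + 4y)
(x₁, y₁) = (-3, 4) − 0.25·(-2, 13) = (-2.5, 0.75)
(x₂, y₂) = (-2.5, 0.75) − 0.25·(-4.25, 0.5) = (-1.4375, 0.625)
(x₃, y₃) = (-1.4375, 0.625) − 0.25·(-2.25, 1.0625) = (-0.875, 0.359375)
φ(-0.875, 0.359375) = 0.70947265625

0.70947265625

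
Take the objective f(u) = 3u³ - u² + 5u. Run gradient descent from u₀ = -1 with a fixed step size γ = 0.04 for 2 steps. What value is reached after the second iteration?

-2.939456

f′(u) = 9u² - 2u + 5
Step 1: f′(-1) = 16; u₁ = -1 − 0.04·16 = -1.64
Step 2: f′(-1.64) = 32.4864; u₂ = -1.64 − 0.04·32.4864 = -2.939456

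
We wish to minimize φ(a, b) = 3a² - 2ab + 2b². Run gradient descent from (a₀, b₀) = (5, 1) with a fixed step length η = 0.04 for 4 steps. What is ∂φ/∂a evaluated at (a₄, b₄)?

9.012992

∇φ = (6a - 2b, -2a + 4b)
(a₁, b₁) = (5, 1) − 0.04·(28, -6) = (3.88, 1.24)
(a₂, b₂) = (3.88, 1.24) − 0.04·(20.8, -2.8) = (3.048, 1.352)
(a₃, b₃) = (3.048, 1.352) − 0.04·(15.584, -0.688) = (2.42464, 1.37952)
(a₄, b₄) = (2.42464, 1.37952) − 0.04·(11.7888, 0.6688) = (1.953088, 1.352768)
∂φ/∂a at (1.953088, 1.352768) = 9.012992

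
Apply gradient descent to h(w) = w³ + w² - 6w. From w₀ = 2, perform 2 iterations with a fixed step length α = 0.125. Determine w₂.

1.1015625

h′(w) = 3w² + 2w - 6
w₁ = 2 − 0.125·10 = 0.75
w₂ = 0.75 − 0.125·(-2.8125) = 1.1015625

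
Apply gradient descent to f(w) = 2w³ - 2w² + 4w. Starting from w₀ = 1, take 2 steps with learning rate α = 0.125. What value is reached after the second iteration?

-0.171875

f′(w) = 6w² - 4w + 4
Step 1: f′(1) = 6; w₁ = 1 − 0.125·6 = 0.25
Step 2: f′(0.25) = 3.375; w₂ = 0.25 − 0.125·3.375 = -0.171875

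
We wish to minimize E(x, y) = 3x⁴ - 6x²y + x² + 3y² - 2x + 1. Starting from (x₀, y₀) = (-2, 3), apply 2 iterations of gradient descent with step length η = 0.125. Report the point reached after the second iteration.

∇E = (12x³ - 12xy + 2x - 2, -6x² + 6y)
Step 1: at (-2, 3), ∇E = (-30, -6) → (-2, 3) − 0.125·(-30, -6) = (1.75, 3.75)
Step 2: at (1.75, 3.75), ∇E = (-12.9375, 4.125) → (1.75, 3.75) − 0.125·(-12.9375, 4.125) = (3.3671875, 3.234375)

(3.3671875, 3.234375)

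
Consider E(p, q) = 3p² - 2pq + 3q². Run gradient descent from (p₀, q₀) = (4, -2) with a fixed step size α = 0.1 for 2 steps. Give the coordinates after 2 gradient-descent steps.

(0.48, 0.24)

∇E = (6p - 2q, -2p + 6q)
Step 1: at (4, -2), ∇E = (28, -20) → (4, -2) − 0.1·(28, -20) = (1.2, 0)
Step 2: at (1.2, 0), ∇E = (7.2, -2.4) → (1.2, 0) − 0.1·(7.2, -2.4) = (0.48, 0.24)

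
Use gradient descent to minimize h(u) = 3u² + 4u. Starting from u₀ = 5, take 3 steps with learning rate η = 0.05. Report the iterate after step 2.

h′(u) = 6u + 4
Step 1: h′(5) = 34; u₁ = 5 − 0.05·34 = 3.3
Step 2: h′(3.3) = 23.8; u₂ = 3.3 − 0.05·23.8 = 2.11

2.11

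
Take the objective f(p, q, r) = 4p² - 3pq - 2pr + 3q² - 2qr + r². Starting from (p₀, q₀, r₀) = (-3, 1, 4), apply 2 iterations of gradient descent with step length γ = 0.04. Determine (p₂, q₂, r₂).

∇f = (8p - 3q - 2r, -3p + 6q - 2r, -2p - 2q + 2r)
(p₁, q₁, r₁) = (-3, 1, 4) − 0.04·(-35, 7, 12) = (-1.6, 0.72, 3.52)
(p₂, q₂, r₂) = (-1.6, 0.72, 3.52) − 0.04·(-22, 2.08, 8.8) = (-0.72, 0.6368, 3.168)

(-0.72, 0.6368, 3.168)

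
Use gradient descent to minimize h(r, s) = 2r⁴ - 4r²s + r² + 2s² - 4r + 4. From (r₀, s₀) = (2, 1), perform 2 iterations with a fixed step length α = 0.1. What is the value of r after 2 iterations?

∇h = (8r³ - 8rs + 2r - 4, -4r² + 4s)
Step 1: at (2, 1), ∇h = (48, -12) → (2, 1) − 0.1·(48, -12) = (-2.8, 2.2)
Step 2: at (-2.8, 2.2), ∇h = (-135.936, -22.56) → (-2.8, 2.2) − 0.1·(-135.936, -22.56) = (10.7936, 4.456)
r = 10.7936

10.7936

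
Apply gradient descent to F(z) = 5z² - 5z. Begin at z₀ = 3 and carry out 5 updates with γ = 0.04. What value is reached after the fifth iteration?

0.6944

F′(z) = 10z - 5
Step 1: F′(3) = 25; z₁ = 3 − 0.04·25 = 2
Step 2: F′(2) = 15; z₂ = 2 − 0.04·15 = 1.4
Step 3: F′(1.4) = 9; z₃ = 1.4 − 0.04·9 = 1.04
Step 4: F′(1.04) = 5.4; z₄ = 1.04 − 0.04·5.4 = 0.824
Step 5: F′(0.824) = 3.24; z₅ = 0.824 − 0.04·3.24 = 0.6944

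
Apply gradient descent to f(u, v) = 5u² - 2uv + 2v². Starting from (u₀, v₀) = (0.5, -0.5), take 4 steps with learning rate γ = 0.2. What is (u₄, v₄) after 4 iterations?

(0.9416, -0.2888)

∇f = (10u - 2v, -2u + 4v)
Step 1: at (0.5, -0.5), ∇f = (6, -3) → (0.5, -0.5) − 0.2·(6, -3) = (-0.7, 0.1)
Step 2: at (-0.7, 0.1), ∇f = (-7.2, 1.8) → (-0.7, 0.1) − 0.2·(-7.2, 1.8) = (0.74, -0.26)
Step 3: at (0.74, -0.26), ∇f = (7.92, -2.52) → (0.74, -0.26) − 0.2·(7.92, -2.52) = (-0.844, 0.244)
Step 4: at (-0.844, 0.244), ∇f = (-8.928, 2.664) → (-0.844, 0.244) − 0.2·(-8.928, 2.664) = (0.9416, -0.2888)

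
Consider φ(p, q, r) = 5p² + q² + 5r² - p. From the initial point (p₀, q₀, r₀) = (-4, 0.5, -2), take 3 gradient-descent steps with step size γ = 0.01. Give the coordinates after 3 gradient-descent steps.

∇φ = (10p - 1, 2q, 10r)
Step 1: at (-4, 0.5, -2), ∇φ = (-41, 1, -20) → (-4, 0.5, -2) − 0.01·(-41, 1, -20) = (-3.59, 0.49, -1.8)
Step 2: at (-3.59, 0.49, -1.8), ∇φ = (-36.9, 0.98, -18) → (-3.59, 0.49, -1.8) − 0.01·(-36.9, 0.98, -18) = (-3.221, 0.4802, -1.62)
Step 3: at (-3.221, 0.4802, -1.62), ∇φ = (-33.21, 0.9604, -16.2) → (-3.221, 0.4802, -1.62) − 0.01·(-33.21, 0.9604, -16.2) = (-2.8889, 0.470596, -1.458)

(-2.8889, 0.470596, -1.458)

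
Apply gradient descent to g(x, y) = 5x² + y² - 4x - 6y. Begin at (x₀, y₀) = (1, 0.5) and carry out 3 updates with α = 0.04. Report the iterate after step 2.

(0.616, 0.884)

∇g = (10x - 4, 2y - 6)
(x₁, y₁) = (1, 0.5) − 0.04·(6, -5) = (0.76, 0.7)
(x₂, y₂) = (0.76, 0.7) − 0.04·(3.6, -4.6) = (0.616, 0.884)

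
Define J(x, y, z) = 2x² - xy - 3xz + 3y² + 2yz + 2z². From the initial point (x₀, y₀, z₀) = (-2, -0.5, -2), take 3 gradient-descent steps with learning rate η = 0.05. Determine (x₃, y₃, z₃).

∇J = (4x - y - 3z, -x + 6y + 2z, -3x + 2y + 4z)
Step 1: at (-2, -0.5, -2), ∇J = (-1.5, -5, -3) → (-2, -0.5, -2) − 0.05·(-1.5, -5, -3) = (-1.925, -0.25, -1.85)
Step 2: at (-1.925, -0.25, -1.85), ∇J = (-1.9, -3.275, -2.125) → (-1.925, -0.25, -1.85) − 0.05·(-1.9, -3.275, -2.125) = (-1.83, -0.08625, -1.74375)
Step 3: at (-1.83, -0.08625, -1.74375), ∇J = (-2.0025, -2.175, -1.6575) → (-1.83, -0.08625, -1.74375) − 0.05·(-2.0025, -2.175, -1.6575) = (-1.729875, 0.0225, -1.660875)

(-1.729875, 0.0225, -1.660875)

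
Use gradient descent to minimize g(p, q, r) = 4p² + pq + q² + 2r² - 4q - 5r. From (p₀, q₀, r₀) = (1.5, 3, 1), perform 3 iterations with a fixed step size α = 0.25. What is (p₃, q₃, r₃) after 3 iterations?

(-2.375, 1.8828125, 1.25)

∇g = (8p + q, p + 2q - 4, 4r - 5)
(p₁, q₁, r₁) = (1.5, 3, 1) − 0.25·(15, 3.5, -1) = (-2.25, 2.125, 1.25)
(p₂, q₂, r₂) = (-2.25, 2.125, 1.25) − 0.25·(-15.875, -2, 0) = (1.71875, 2.625, 1.25)
(p₃, q₃, r₃) = (1.71875, 2.625, 1.25) − 0.25·(16.375, 2.96875, 0) = (-2.375, 1.8828125, 1.25)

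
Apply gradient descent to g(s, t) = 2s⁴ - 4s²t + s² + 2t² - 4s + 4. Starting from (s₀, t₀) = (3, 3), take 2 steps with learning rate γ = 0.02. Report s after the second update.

0.20126208

∇g = (8s³ - 8st + 2s - 4, -4s² + 4t)
Step 1: at (3, 3), ∇g = (146, -24) → (3, 3) − 0.02·(146, -24) = (0.08, 3.48)
Step 2: at (0.08, 3.48), ∇g = (-6.063104, 13.8944) → (0.08, 3.48) − 0.02·(-6.063104, 13.8944) = (0.20126208, 3.202112)
s = 0.20126208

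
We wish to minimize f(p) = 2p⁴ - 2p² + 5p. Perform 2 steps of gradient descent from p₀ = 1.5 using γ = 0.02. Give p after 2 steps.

f′(p) = 8p³ - 4p + 5
p₁ = 1.5 − 0.02·26 = 0.98
p₂ = 0.98 − 0.02·8.609536 = 0.80780928

0.80780928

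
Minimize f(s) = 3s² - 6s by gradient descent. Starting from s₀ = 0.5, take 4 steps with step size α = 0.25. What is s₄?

f′(s) = 6s - 6
s₁ = 0.5 − 0.25·(-3) = 1.25
s₂ = 1.25 − 0.25·1.5 = 0.875
s₃ = 0.875 − 0.25·(-0.75) = 1.0625
s₄ = 1.0625 − 0.25·0.375 = 0.96875

0.96875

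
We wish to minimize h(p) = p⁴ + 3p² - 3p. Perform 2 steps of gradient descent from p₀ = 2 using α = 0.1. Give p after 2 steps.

3.1644

h′(p) = 4p³ + 6p - 3
Step 1: h′(2) = 41; p₁ = 2 − 0.1·41 = -2.1
Step 2: h′(-2.1) = -52.644; p₂ = -2.1 − 0.1·(-52.644) = 3.1644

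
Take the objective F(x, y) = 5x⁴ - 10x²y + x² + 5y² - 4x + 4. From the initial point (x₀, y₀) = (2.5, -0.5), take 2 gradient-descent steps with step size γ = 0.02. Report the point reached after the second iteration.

(25.6707932, 4.32658)

∇F = (20x³ - 20xy + 2x - 4, -10x² + 10y)
(x₁, y₁) = (2.5, -0.5) − 0.02·(338.5, -67.5) = (-4.27, 0.85)
(x₂, y₂) = (-4.27, 0.85) − 0.02·(-1497.03966, -173.829) = (25.6707932, 4.32658)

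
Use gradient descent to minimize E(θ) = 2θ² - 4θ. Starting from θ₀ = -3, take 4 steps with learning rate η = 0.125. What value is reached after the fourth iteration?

0.75

E′(θ) = 4θ - 4
Step 1: E′(-3) = -16; θ₁ = -3 − 0.125·(-16) = -1
Step 2: E′(-1) = -8; θ₂ = -1 − 0.125·(-8) = 0
Step 3: E′(0) = -4; θ₃ = 0 − 0.125·(-4) = 0.5
Step 4: E′(0.5) = -2; θ₄ = 0.5 − 0.125·(-2) = 0.75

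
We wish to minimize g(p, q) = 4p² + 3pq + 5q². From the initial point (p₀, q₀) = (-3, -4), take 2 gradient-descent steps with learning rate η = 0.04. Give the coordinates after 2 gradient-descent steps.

∇g = (8p + 3q, 3p + 10q)
Step 1: at (-3, -4), ∇g = (-36, -49) → (-3, -4) − 0.04·(-36, -49) = (-1.56, -2.04)
Step 2: at (-1.56, -2.04), ∇g = (-18.6, -25.08) → (-1.56, -2.04) − 0.04·(-18.6, -25.08) = (-0.816, -1.0368)

(-0.816, -1.0368)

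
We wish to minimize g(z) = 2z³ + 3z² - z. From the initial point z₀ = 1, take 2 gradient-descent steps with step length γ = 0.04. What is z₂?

g′(z) = 6z² + 6z - 1
z₁ = 1 − 0.04·11 = 0.56
z₂ = 0.56 − 0.04·4.2416 = 0.390336

0.390336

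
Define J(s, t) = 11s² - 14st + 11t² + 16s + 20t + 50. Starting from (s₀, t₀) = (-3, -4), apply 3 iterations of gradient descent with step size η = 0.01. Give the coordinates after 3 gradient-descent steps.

(-3.051296, -3.395424)

∇J = (22s - 14t + 16, -14s + 22t + 20)
Step 1: at (-3, -4), ∇J = (6, -26) → (-3, -4) − 0.01·(6, -26) = (-3.06, -3.74)
Step 2: at (-3.06, -3.74), ∇J = (1.04, -19.44) → (-3.06, -3.74) − 0.01·(1.04, -19.44) = (-3.0704, -3.5456)
Step 3: at (-3.0704, -3.5456), ∇J = (-1.9104, -15.0176) → (-3.0704, -3.5456) − 0.01·(-1.9104, -15.0176) = (-3.051296, -3.395424)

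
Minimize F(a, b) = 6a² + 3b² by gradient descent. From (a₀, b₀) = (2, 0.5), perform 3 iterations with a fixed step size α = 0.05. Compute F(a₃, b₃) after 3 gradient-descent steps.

0.18654075

∇F = (12a, 6b)
Step 1: at (2, 0.5), ∇F = (24, 3) → (2, 0.5) − 0.05·(24, 3) = (0.8, 0.35)
Step 2: at (0.8, 0.35), ∇F = (9.6, 2.1) → (0.8, 0.35) − 0.05·(9.6, 2.1) = (0.32, 0.245)
Step 3: at (0.32, 0.245), ∇F = (3.84, 1.47) → (0.32, 0.245) − 0.05·(3.84, 1.47) = (0.128, 0.1715)
F(0.128, 0.1715) = 0.18654075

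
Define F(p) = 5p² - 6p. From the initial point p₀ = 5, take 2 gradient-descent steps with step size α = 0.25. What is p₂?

10.5

F′(p) = 10p - 6
Step 1: F′(5) = 44; p₁ = 5 − 0.25·44 = -6
Step 2: F′(-6) = -66; p₂ = -6 − 0.25·(-66) = 10.5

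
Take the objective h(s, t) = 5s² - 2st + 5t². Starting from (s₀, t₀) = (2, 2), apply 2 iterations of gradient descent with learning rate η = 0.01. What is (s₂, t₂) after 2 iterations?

∇h = (10s - 2t, -2s + 10t)
Step 1: at (2, 2), ∇h = (16, 16) → (2, 2) − 0.01·(16, 16) = (1.84, 1.84)
Step 2: at (1.84, 1.84), ∇h = (14.72, 14.72) → (1.84, 1.84) − 0.01·(14.72, 14.72) = (1.6928, 1.6928)

(1.6928, 1.6928)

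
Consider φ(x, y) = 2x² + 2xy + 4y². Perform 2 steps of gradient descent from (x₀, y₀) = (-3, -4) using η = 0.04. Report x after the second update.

-1.6496

∇φ = (4x + 2y, 2x + 8y)
(x₁, y₁) = (-3, -4) − 0.04·(-20, -38) = (-2.2, -2.48)
(x₂, y₂) = (-2.2, -2.48) − 0.04·(-13.76, -24.24) = (-1.6496, -1.5104)
x = -1.6496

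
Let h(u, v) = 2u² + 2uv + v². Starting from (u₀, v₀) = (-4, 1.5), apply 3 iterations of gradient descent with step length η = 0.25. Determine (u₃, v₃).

∇h = (4u + 2v, 2u + 2v)
(u₁, v₁) = (-4, 1.5) − 0.25·(-13, -5) = (-0.75, 2.75)
(u₂, v₂) = (-0.75, 2.75) − 0.25·(2.5, 4) = (-1.375, 1.75)
(u₃, v₃) = (-1.375, 1.75) − 0.25·(-2, 0.75) = (-0.875, 1.5625)

(-0.875, 1.5625)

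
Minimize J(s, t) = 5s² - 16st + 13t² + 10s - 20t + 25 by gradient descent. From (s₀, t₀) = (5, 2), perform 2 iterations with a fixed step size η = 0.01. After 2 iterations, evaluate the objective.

∇J = (10s - 16t + 10, -16s + 26t - 20)
(s₁, t₁) = (5, 2) − 0.01·(28, -48) = (4.72, 2.48)
(s₂, t₂) = (4.72, 2.48) − 0.01·(17.52, -31.04) = (4.5448, 2.7904)
J(4.5448, 2.7904) = 16.22939456

16.22939456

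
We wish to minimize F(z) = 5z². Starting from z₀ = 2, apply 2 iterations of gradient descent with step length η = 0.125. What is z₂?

F′(z) = 10z
Step 1: F′(2) = 20; z₁ = 2 − 0.125·20 = -0.5
Step 2: F′(-0.5) = -5; z₂ = -0.5 − 0.125·(-5) = 0.125

0.125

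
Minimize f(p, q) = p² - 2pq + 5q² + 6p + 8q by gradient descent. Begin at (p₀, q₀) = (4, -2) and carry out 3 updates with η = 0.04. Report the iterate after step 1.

(3.28, -1.2)

∇f = (2p - 2q + 6, -2p + 10q + 8)
(p₁, q₁) = (4, -2) − 0.04·(18, -20) = (3.28, -1.2)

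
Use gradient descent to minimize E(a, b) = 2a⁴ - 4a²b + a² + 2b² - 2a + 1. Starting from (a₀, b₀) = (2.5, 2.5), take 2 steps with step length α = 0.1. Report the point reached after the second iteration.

(98.1016, 13.636)

∇E = (8a³ - 8ab + 2a - 2, -4a² + 4b)
Step 1: at (2.5, 2.5), ∇E = (78, -15) → (2.5, 2.5) − 0.1·(78, -15) = (-5.3, 4)
Step 2: at (-5.3, 4), ∇E = (-1034.016, -96.36) → (-5.3, 4) − 0.1·(-1034.016, -96.36) = (98.1016, 13.636)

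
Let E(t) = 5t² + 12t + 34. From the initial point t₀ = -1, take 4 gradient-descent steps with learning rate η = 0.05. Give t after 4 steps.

E′(t) = 10t + 12
Step 1: E′(-1) = 2; t₁ = -1 − 0.05·2 = -1.1
Step 2: E′(-1.1) = 1; t₂ = -1.1 − 0.05·1 = -1.15
Step 3: E′(-1.15) = 0.5; t₃ = -1.15 − 0.05·0.5 = -1.175
Step 4: E′(-1.175) = 0.25; t₄ = -1.175 − 0.05·0.25 = -1.1875

-1.1875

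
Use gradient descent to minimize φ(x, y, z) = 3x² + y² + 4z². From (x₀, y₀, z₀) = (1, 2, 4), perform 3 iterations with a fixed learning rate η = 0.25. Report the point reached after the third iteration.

∇φ = (6x, 2y, 8z)
Step 1: at (1, 2, 4), ∇φ = (6, 4, 32) → (1, 2, 4) − 0.25·(6, 4, 32) = (-0.5, 1, -4)
Step 2: at (-0.5, 1, -4), ∇φ = (-3, 2, -32) → (-0.5, 1, -4) − 0.25·(-3, 2, -32) = (0.25, 0.5, 4)
Step 3: at (0.25, 0.5, 4), ∇φ = (1.5, 1, 32) → (0.25, 0.5, 4) − 0.25·(1.5, 1, 32) = (-0.125, 0.25, -4)

(-0.125, 0.25, -4)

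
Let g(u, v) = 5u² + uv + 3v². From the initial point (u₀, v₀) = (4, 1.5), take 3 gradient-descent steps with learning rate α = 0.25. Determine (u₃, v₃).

(-15.6171875, -3.734375)

∇g = (10u + v, u + 6v)
(u₁, v₁) = (4, 1.5) − 0.25·(41.5, 13) = (-6.375, -1.75)
(u₂, v₂) = (-6.375, -1.75) − 0.25·(-65.5, -16.875) = (10, 2.46875)
(u₃, v₃) = (10, 2.46875) − 0.25·(102.46875, 24.8125) = (-15.6171875, -3.734375)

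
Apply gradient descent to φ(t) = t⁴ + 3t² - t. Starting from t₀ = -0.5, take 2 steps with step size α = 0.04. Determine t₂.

φ′(t) = 4t³ + 6t - 1
Step 1: φ′(-0.5) = -4.5; t₁ = -0.5 − 0.04·(-4.5) = -0.32
Step 2: φ′(-0.32) = -3.051072; t₂ = -0.32 − 0.04·(-3.051072) = -0.19795712

-0.19795712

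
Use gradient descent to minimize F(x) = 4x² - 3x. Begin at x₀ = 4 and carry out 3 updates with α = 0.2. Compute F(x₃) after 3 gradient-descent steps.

F′(x) = 8x - 3
x₁ = 4 − 0.2·29 = -1.8
x₂ = -1.8 − 0.2·(-17.4) = 1.68
x₃ = 1.68 − 0.2·10.44 = -0.408
F(-0.408) = 1.889856

1.889856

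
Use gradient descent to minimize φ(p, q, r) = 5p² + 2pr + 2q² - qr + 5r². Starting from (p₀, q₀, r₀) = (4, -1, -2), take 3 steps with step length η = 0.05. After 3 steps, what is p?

∇φ = (10p + 2r, 4q - r, 2p - q + 10r)
Step 1: at (4, -1, -2), ∇φ = (36, -2, -11) → (4, -1, -2) − 0.05·(36, -2, -11) = (2.2, -0.9, -1.45)
Step 2: at (2.2, -0.9, -1.45), ∇φ = (19.1, -2.15, -9.2) → (2.2, -0.9, -1.45) − 0.05·(19.1, -2.15, -9.2) = (1.245, -0.7925, -0.99)
Step 3: at (1.245, -0.7925, -0.99), ∇φ = (10.47, -2.18, -6.6175) → (1.245, -0.7925, -0.99) − 0.05·(10.47, -2.18, -6.6175) = (0.7215, -0.6835, -0.659125)
p = 0.7215

0.7215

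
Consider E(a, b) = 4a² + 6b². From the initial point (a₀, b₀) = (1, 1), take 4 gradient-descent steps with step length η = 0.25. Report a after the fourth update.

∇E = (8a, 12b)
Step 1: at (1, 1), ∇E = (8, 12) → (1, 1) − 0.25·(8, 12) = (-1, -2)
Step 2: at (-1, -2), ∇E = (-8, -24) → (-1, -2) − 0.25·(-8, -24) = (1, 4)
Step 3: at (1, 4), ∇E = (8, 48) → (1, 4) − 0.25·(8, 48) = (-1, -8)
Step 4: at (-1, -8), ∇E = (-8, -96) → (-1, -8) − 0.25·(-8, -96) = (1, 16)
a = 1

1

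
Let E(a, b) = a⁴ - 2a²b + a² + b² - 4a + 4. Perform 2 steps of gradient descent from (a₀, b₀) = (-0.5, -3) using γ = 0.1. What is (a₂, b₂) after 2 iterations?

∇E = (4a³ - 4ab + 2a - 4, -2a² + 2b)
Step 1: at (-0.5, -3), ∇E = (-11.5, -6.5) → (-0.5, -3) − 0.1·(-11.5, -6.5) = (0.65, -2.35)
Step 2: at (0.65, -2.35), ∇E = (4.5085, -5.545) → (0.65, -2.35) − 0.1·(4.5085, -5.545) = (0.19915, -1.7955)

(0.19915, -1.7955)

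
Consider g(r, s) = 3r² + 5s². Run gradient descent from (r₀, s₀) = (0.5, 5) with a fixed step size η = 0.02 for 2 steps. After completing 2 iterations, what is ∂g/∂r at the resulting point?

2.3232

∇g = (6r, 10s)
Step 1: at (0.5, 5), ∇g = (3, 50) → (0.5, 5) − 0.02·(3, 50) = (0.44, 4)
Step 2: at (0.44, 4), ∇g = (2.64, 40) → (0.44, 4) − 0.02·(2.64, 40) = (0.3872, 3.2)
∂g/∂r at (0.3872, 3.2) = 2.3232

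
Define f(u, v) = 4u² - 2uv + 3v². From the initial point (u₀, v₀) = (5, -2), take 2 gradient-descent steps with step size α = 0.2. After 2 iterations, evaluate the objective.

66.9504

∇f = (8u - 2v, -2u + 6v)
Step 1: at (5, -2), ∇f = (44, -22) → (5, -2) − 0.2·(44, -22) = (-3.8, 2.4)
Step 2: at (-3.8, 2.4), ∇f = (-35.2, 22) → (-3.8, 2.4) − 0.2·(-35.2, 22) = (3.24, -2)
f(3.24, -2) = 66.9504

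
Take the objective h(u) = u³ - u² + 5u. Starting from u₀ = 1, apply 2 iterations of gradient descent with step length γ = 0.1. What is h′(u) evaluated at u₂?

5.149872

h′(u) = 3u² - 2u + 5
Step 1: h′(1) = 6; u₁ = 1 − 0.1·6 = 0.4
Step 2: h′(0.4) = 4.68; u₂ = 0.4 − 0.1·4.68 = -0.068
h′(u) at (-0.068) = 5.149872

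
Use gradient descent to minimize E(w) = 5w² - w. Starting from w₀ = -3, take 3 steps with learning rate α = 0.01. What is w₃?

-2.1599

E′(w) = 10w - 1
Step 1: E′(-3) = -31; w₁ = -3 − 0.01·(-31) = -2.69
Step 2: E′(-2.69) = -27.9; w₂ = -2.69 − 0.01·(-27.9) = -2.411
Step 3: E′(-2.411) = -25.11; w₃ = -2.411 − 0.01·(-25.11) = -2.1599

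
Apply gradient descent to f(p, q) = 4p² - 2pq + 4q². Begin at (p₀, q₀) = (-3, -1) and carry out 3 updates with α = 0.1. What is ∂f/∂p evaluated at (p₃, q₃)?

∇f = (8p - 2q, -2p + 8q)
Step 1: at (-3, -1), ∇f = (-22, -2) → (-3, -1) − 0.1·(-22, -2) = (-0.8, -0.8)
Step 2: at (-0.8, -0.8), ∇f = (-4.8, -4.8) → (-0.8, -0.8) − 0.1·(-4.8, -4.8) = (-0.32, -0.32)
Step 3: at (-0.32, -0.32), ∇f = (-1.92, -1.92) → (-0.32, -0.32) − 0.1·(-1.92, -1.92) = (-0.128, -0.128)
∂f/∂p at (-0.128, -0.128) = -0.768

-0.768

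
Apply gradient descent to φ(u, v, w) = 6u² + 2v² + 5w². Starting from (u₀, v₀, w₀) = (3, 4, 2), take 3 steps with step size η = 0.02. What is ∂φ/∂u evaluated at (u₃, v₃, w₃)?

15.803136

∇φ = (12u, 4v, 10w)
Step 1: at (3, 4, 2), ∇φ = (36, 16, 20) → (3, 4, 2) − 0.02·(36, 16, 20) = (2.28, 3.68, 1.6)
Step 2: at (2.28, 3.68, 1.6), ∇φ = (27.36, 14.72, 16) → (2.28, 3.68, 1.6) − 0.02·(27.36, 14.72, 16) = (1.7328, 3.3856, 1.28)
Step 3: at (1.7328, 3.3856, 1.28), ∇φ = (20.7936, 13.5424, 12.8) → (1.7328, 3.3856, 1.28) − 0.02·(20.7936, 13.5424, 12.8) = (1.316928, 3.114752, 1.024)
∂φ/∂u at (1.316928, 3.114752, 1.024) = 15.803136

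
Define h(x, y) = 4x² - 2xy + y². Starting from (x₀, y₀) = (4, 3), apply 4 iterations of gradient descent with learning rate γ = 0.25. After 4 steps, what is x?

∇h = (8x - 2y, -2x + 2y)
(x₁, y₁) = (4, 3) − 0.25·(26, -2) = (-2.5, 3.5)
(x₂, y₂) = (-2.5, 3.5) − 0.25·(-27, 12) = (4.25, 0.5)
(x₃, y₃) = (4.25, 0.5) − 0.25·(33, -7.5) = (-4, 2.375)
(x₄, y₄) = (-4, 2.375) − 0.25·(-36.75, 12.75) = (5.1875, -0.8125)
x = 5.1875

5.1875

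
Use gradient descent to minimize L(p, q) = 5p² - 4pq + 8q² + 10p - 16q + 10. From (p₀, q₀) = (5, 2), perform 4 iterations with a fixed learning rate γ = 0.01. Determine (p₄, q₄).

∇L = (10p - 4q + 10, -4p + 16q - 16)
(p₁, q₁) = (5, 2) − 0.01·(52, -4) = (4.48, 2.04)
(p₂, q₂) = (4.48, 2.04) − 0.01·(46.64, -1.28) = (4.0136, 2.0528)
(p₃, q₃) = (4.0136, 2.0528) − 0.01·(41.9248, 0.7904) = (3.594352, 2.044896)
(p₄, q₄) = (3.594352, 2.044896) − 0.01·(37.763936, 2.340928) = (3.21671264, 2.02148672)

(3.21671264, 2.02148672)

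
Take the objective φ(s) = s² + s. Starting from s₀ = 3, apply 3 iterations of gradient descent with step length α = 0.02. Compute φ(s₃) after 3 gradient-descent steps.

φ′(s) = 2s + 1
s₁ = 3 − 0.02·7 = 2.86
s₂ = 2.86 − 0.02·6.72 = 2.7256
s₃ = 2.7256 − 0.02·6.4512 = 2.596576
φ(2.596576) = 9.338782923776

9.338782923776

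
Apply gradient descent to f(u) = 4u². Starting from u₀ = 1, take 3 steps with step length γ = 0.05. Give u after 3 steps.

0.216

f′(u) = 8u
Step 1: f′(1) = 8; u₁ = 1 − 0.05·8 = 0.6
Step 2: f′(0.6) = 4.8; u₂ = 0.6 − 0.05·4.8 = 0.36
Step 3: f′(0.36) = 2.88; u₃ = 0.36 − 0.05·2.88 = 0.216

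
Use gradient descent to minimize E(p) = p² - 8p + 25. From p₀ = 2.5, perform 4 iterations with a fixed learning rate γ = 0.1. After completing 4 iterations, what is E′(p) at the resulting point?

-1.2288

E′(p) = 2p - 8
Step 1: E′(2.5) = -3; p₁ = 2.5 − 0.1·(-3) = 2.8
Step 2: E′(2.8) = -2.4; p₂ = 2.8 − 0.1·(-2.4) = 3.04
Step 3: E′(3.04) = -1.92; p₃ = 3.04 − 0.1·(-1.92) = 3.232
Step 4: E′(3.232) = -1.536; p₄ = 3.232 − 0.1·(-1.536) = 3.3856
E′(p) at (3.3856) = -1.2288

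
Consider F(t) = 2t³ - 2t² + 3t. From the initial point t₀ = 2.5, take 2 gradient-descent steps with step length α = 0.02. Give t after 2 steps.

F′(t) = 6t² - 4t + 3
Step 1: F′(2.5) = 30.5; t₁ = 2.5 − 0.02·30.5 = 1.89
Step 2: F′(1.89) = 16.8726; t₂ = 1.89 − 0.02·16.8726 = 1.552548

1.552548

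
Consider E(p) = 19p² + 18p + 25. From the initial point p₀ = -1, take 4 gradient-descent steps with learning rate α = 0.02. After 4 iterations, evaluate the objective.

20.73690003963904

E′(p) = 38p + 18
Step 1: E′(-1) = -20; p₁ = -1 − 0.02·(-20) = -0.6
Step 2: E′(-0.6) = -4.8; p₂ = -0.6 − 0.02·(-4.8) = -0.504
Step 3: E′(-0.504) = -1.152; p₃ = -0.504 − 0.02·(-1.152) = -0.48096
Step 4: E′(-0.48096) = -0.27648; p₄ = -0.48096 − 0.02·(-0.27648) = -0.4754304
E(-0.4754304) = 20.73690003963904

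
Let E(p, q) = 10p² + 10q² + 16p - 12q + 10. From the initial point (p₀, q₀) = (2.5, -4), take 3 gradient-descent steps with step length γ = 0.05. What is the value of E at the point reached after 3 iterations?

0

∇E = (20p + 16, 20q - 12)
(p₁, q₁) = (2.5, -4) − 0.05·(66, -92) = (-0.8, 0.6)
(p₂, q₂) = (-0.8, 0.6) − 0.05·(0, 0) = (-0.8, 0.6)
(p₃, q₃) = (-0.8, 0.6) − 0.05·(0, 0) = (-0.8, 0.6)
E(-0.8, 0.6) = 0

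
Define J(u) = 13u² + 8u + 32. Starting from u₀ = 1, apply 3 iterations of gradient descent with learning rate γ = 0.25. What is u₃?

J′(u) = 26u + 8
u₁ = 1 − 0.25·34 = -7.5
u₂ = -7.5 − 0.25·(-187) = 39.25
u₃ = 39.25 − 0.25·1028.5 = -217.875

-217.875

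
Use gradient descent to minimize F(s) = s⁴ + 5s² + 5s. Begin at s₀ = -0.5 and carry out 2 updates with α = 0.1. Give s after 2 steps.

-0.46355

F′(s) = 4s³ + 10s + 5
Step 1: F′(-0.5) = -0.5; s₁ = -0.5 − 0.1·(-0.5) = -0.45
Step 2: F′(-0.45) = 0.1355; s₂ = -0.45 − 0.1·0.1355 = -0.46355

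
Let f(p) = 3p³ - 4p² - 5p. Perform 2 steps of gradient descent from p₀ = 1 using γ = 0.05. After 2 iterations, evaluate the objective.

-6.663102696

f′(p) = 9p² - 8p - 5
p₁ = 1 − 0.05·(-4) = 1.2
p₂ = 1.2 − 0.05·(-1.64) = 1.282
f(1.282) = -6.663102696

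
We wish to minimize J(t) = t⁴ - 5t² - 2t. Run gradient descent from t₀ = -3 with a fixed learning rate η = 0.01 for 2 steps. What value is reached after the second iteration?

-1.97408

J′(t) = 4t³ - 10t - 2
t₁ = -3 − 0.01·(-80) = -2.2
t₂ = -2.2 − 0.01·(-22.592) = -1.97408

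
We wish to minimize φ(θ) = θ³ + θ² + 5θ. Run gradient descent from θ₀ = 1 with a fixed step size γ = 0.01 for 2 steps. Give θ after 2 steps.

0.8077

φ′(θ) = 3θ² + 2θ + 5
θ₁ = 1 − 0.01·10 = 0.9
θ₂ = 0.9 − 0.01·9.23 = 0.8077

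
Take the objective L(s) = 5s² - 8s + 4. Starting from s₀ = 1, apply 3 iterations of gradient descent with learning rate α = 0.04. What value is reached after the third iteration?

0.8432

L′(s) = 10s - 8
s₁ = 1 − 0.04·2 = 0.92
s₂ = 0.92 − 0.04·1.2 = 0.872
s₃ = 0.872 − 0.04·0.72 = 0.8432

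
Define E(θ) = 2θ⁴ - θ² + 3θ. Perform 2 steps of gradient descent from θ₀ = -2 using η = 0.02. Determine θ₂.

E′(θ) = 8θ³ - 2θ + 3
Step 1: E′(-2) = -57; θ₁ = -2 − 0.02·(-57) = -0.86
Step 2: E′(-0.86) = -0.368448; θ₂ = -0.86 − 0.02·(-0.368448) = -0.85263104

-0.85263104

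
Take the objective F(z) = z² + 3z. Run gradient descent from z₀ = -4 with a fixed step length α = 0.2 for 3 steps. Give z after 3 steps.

F′(z) = 2z + 3
Step 1: F′(-4) = -5; z₁ = -4 − 0.2·(-5) = -3
Step 2: F′(-3) = -3; z₂ = -3 − 0.2·(-3) = -2.4
Step 3: F′(-2.4) = -1.8; z₃ = -2.4 − 0.2·(-1.8) = -2.04

-2.04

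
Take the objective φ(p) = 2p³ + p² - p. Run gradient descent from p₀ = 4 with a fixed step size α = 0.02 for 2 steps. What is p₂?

φ′(p) = 6p² + 2p - 1
Step 1: φ′(4) = 103; p₁ = 4 − 0.02·103 = 1.94
Step 2: φ′(1.94) = 25.4616; p₂ = 1.94 − 0.02·25.4616 = 1.430768

1.430768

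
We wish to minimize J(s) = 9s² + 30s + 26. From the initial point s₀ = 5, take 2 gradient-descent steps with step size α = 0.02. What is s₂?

J′(s) = 18s + 30
s₁ = 5 − 0.02·120 = 2.6
s₂ = 2.6 − 0.02·76.8 = 1.064

1.064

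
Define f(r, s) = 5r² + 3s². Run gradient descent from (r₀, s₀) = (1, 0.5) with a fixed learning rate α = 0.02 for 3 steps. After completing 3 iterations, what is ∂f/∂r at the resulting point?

∇f = (10r, 6s)
Step 1: at (1, 0.5), ∇f = (10, 3) → (1, 0.5) − 0.02·(10, 3) = (0.8, 0.44)
Step 2: at (0.8, 0.44), ∇f = (8, 2.64) → (0.8, 0.44) − 0.02·(8, 2.64) = (0.64, 0.3872)
Step 3: at (0.64, 0.3872), ∇f = (6.4, 2.3232) → (0.64, 0.3872) − 0.02·(6.4, 2.3232) = (0.512, 0.340736)
∂f/∂r at (0.512, 0.340736) = 5.12

5.12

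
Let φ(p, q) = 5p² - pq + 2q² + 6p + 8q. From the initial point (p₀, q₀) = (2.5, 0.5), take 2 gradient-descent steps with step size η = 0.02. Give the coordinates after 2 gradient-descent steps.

(1.399, 0.1998)

∇φ = (10p - q + 6, -p + 4q + 8)
Step 1: at (2.5, 0.5), ∇φ = (30.5, 7.5) → (2.5, 0.5) − 0.02·(30.5, 7.5) = (1.89, 0.35)
Step 2: at (1.89, 0.35), ∇φ = (24.55, 7.51) → (1.89, 0.35) − 0.02·(24.55, 7.51) = (1.399, 0.1998)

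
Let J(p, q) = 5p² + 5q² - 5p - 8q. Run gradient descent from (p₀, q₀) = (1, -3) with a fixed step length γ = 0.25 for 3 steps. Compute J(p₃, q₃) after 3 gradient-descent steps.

832.19140625

∇J = (10p - 5, 10q - 8)
(p₁, q₁) = (1, -3) − 0.25·(5, -38) = (-0.25, 6.5)
(p₂, q₂) = (-0.25, 6.5) − 0.25·(-7.5, 57) = (1.625, -7.75)
(p₃, q₃) = (1.625, -7.75) − 0.25·(11.25, -85.5) = (-1.1875, 13.625)
J(-1.1875, 13.625) = 832.19140625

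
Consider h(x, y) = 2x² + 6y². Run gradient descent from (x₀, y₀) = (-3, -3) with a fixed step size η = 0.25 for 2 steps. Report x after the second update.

0

∇h = (4x, 12y)
(x₁, y₁) = (-3, -3) − 0.25·(-12, -36) = (0, 6)
(x₂, y₂) = (0, 6) − 0.25·(0, 72) = (0, -12)
x = 0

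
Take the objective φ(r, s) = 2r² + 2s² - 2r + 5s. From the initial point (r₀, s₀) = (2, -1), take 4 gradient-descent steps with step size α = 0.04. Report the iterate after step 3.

∇φ = (4r - 2, 4s + 5)
(r₁, s₁) = (2, -1) − 0.04·(6, 1) = (1.76, -1.04)
(r₂, s₂) = (1.76, -1.04) − 0.04·(5.04, 0.84) = (1.5584, -1.0736)
(r₃, s₃) = (1.5584, -1.0736) − 0.04·(4.2336, 0.7056) = (1.389056, -1.101824)

(1.389056, -1.101824)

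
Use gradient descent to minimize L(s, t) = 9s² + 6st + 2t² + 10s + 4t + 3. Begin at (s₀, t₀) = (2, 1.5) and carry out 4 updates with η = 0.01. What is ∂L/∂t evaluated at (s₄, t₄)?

∇L = (18s + 6t + 10, 6s + 4t + 4)
(s₁, t₁) = (2, 1.5) − 0.01·(55, 22) = (1.45, 1.28)
(s₂, t₂) = (1.45, 1.28) − 0.01·(43.78, 17.82) = (1.0122, 1.1018)
(s₃, t₃) = (1.0122, 1.1018) − 0.01·(34.8304, 14.4804) = (0.663896, 0.956996)
(s₄, t₄) = (0.663896, 0.956996) − 0.01·(27.692104, 11.81136) = (0.38697496, 0.8388824)
∂L/∂t at (0.38697496, 0.8388824) = 9.67737936

9.67737936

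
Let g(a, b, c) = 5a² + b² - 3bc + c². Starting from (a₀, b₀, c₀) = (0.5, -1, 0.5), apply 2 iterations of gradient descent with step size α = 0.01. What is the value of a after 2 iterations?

0.405

∇g = (10a, 2b - 3c, -3b + 2c)
(a₁, b₁, c₁) = (0.5, -1, 0.5) − 0.01·(5, -3.5, 4) = (0.45, -0.965, 0.46)
(a₂, b₂, c₂) = (0.45, -0.965, 0.46) − 0.01·(4.5, -3.31, 3.815) = (0.405, -0.9319, 0.42185)
a = 0.405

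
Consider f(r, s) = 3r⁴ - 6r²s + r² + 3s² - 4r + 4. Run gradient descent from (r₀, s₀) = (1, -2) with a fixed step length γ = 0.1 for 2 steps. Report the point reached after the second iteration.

∇f = (12r³ - 12rs + 2r - 4, -6r² + 6s)
Step 1: at (1, -2), ∇f = (34, -18) → (1, -2) − 0.1·(34, -18) = (-2.4, -0.2)
Step 2: at (-2.4, -0.2), ∇f = (-180.448, -35.76) → (-2.4, -0.2) − 0.1·(-180.448, -35.76) = (15.6448, 3.376)

(15.6448, 3.376)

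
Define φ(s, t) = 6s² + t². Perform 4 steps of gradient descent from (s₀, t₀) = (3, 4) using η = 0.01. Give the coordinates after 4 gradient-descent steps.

∇φ = (12s, 2t)
(s₁, t₁) = (3, 4) − 0.01·(36, 8) = (2.64, 3.92)
(s₂, t₂) = (2.64, 3.92) − 0.01·(31.68, 7.84) = (2.3232, 3.8416)
(s₃, t₃) = (2.3232, 3.8416) − 0.01·(27.8784, 7.6832) = (2.044416, 3.764768)
(s₄, t₄) = (2.044416, 3.764768) − 0.01·(24.532992, 7.529536) = (1.79908608, 3.68947264)

(1.79908608, 3.68947264)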